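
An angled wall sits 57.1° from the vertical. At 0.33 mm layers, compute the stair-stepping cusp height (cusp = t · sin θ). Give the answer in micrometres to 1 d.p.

Cusp = layer height × sin(57.1°) = 0.33 × 0.8396 = 0.277068 mm = 277.1 μm.

277.1 μm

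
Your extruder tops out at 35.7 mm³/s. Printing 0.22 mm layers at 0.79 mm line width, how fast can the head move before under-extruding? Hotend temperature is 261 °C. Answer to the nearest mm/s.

205 mm/s

Extrusion cross-section: 0.22 × 0.79 → 0.1738 mm².
v_max = Q/A = 35.7/0.1738 = 205.41 mm/s → 205 mm/s.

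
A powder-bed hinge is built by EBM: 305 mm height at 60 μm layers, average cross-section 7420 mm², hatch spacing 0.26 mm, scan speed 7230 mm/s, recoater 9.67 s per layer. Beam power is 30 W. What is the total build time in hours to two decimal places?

19.23 hours

Number of layers: 305 / 0.06 → 5084 (rounded up).
Per-layer scan distance: 7420 / 0.26 → 28538.5 mm.
Beam time per layer: 28538.5 / 7230 → 3.9472 s.
Layer cycle: 3.9472 + 9.67 → 13.6172 s.
Build time = 5084 × 13.6172 = 69229.8448 s = 19.23 hours.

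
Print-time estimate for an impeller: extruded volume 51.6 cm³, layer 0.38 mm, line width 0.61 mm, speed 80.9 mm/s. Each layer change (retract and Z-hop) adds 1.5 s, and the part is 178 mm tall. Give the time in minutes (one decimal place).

Bead cross-section = 0.38 × 0.61 = 0.2318 mm².
Path length: 51600 mm³ / 0.2318 mm² → 222605.7 mm.
Extrusion time = 222605.7 / 80.9, so 2751.6 s.
Layer count = ceil(178 / 0.38) = 469.
Layer-change overhead = 469 × 1.5 = 703.5 s.
Total = 2751.6 + 703.5 = 3455.1 s = 57.6 minutes.

57.6 minutes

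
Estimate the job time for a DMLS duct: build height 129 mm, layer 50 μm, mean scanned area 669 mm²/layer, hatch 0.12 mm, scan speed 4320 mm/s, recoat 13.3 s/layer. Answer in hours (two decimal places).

Number of layers: 129 / 0.05 → 2580 (rounded up).
Hatch length per layer: 669 / 0.12 → 5575 mm.
Laser time per layer = 5575 / 4320, so 1.2905 s.
Time per layer: 1.2905 + 13.3 → 14.5905 s.
Build time = 2580 × 14.5905 = 37643.49 s = 10.46 hours.

10.46 hours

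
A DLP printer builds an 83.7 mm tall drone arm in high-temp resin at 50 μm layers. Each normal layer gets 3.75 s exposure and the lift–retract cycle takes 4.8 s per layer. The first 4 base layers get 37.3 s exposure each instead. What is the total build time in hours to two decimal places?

Layers = ⌈83.7/0.05⌉ = 1674.
Bottom layers: 4 × (37.3 + 4.8) → 168.4 s.
Normal layers = 1670 × (3.75 + 4.8), so 14278.5 s.
Total = 168.4 + 14278.5 = 14446.9 s = 4.01 hours.

4.01 hours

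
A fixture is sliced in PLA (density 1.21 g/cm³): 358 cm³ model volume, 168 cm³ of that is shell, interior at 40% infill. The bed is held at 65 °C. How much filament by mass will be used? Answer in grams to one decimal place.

Interior volume = 358 − 168 = 190 cm³.
Infill volume = 0.40 × 190, so 76 cm³.
Deposited volume = 168 + 76 = 244 cm³.
Mass = 244 × 1.21 = 295.24 g.

295.2 g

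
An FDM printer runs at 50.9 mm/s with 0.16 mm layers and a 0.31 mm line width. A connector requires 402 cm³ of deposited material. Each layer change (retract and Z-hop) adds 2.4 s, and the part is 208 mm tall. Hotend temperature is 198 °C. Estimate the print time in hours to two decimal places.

45.10 hours

Bead cross-section = 0.16 × 0.31 = 0.0496 mm².
Total extruded path = 402000/0.0496 = 8104838.7 mm.
Print-move time = 8104838.7 / 50.9, so 159230.6 s.
Layer count = ceil(208 / 0.16) = 1300.
Z-hop total = 1300 × 2.4, so 3120 s.
Altogether 159230.6 + 3120 = 162350.6 s, i.e. 45.10 hours.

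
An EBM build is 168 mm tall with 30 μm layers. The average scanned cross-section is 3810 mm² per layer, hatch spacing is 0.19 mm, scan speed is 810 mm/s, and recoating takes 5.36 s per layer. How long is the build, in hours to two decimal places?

46.85 hours

Layers = ⌈168/0.03⌉ = 5600.
Hatch length per layer: 3810 / 0.19 → 20052.6 mm.
Per-layer scan time = 20052.6 / 810 = 24.7563 s.
Layer cycle: 24.7563 + 5.36 → 30.1163 s.
5600 layers × 30.1163 s/layer = 168651.28 s, i.e. 46.85 hours.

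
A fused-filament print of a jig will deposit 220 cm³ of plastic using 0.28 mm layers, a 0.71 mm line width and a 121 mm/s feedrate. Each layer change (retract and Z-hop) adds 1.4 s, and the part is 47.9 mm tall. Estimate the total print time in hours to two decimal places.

Extrusion cross-section = 0.28 × 0.71, so 0.1988 mm².
Total extruded path = 220000/0.1988 = 1106639.8 mm.
Time extruding = 1106639.8 / 121, so 9145.8 s.
Number of layers: 47.9 / 0.28 → 172 (rounded up).
Z-hop total = 172 × 1.4, so 240.8 s.
Altogether 9145.8 + 240.8 = 9386.6 s, i.e. 2.61 hours.

2.61 hours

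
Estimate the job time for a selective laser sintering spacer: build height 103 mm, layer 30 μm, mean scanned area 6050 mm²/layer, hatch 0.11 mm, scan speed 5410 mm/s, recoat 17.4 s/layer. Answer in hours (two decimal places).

26.30 hours

Number of layers: 103 / 0.03 → 3434 (rounded up).
Hatch length per layer = 6050 / 0.11, so 55000 mm.
Scan time per layer: 55000 / 5410 → 10.1664 s.
Per-layer time = 10.1664 + 17.4 = 27.5664 s.
3434 layers × 27.5664 s/layer = 94663.0176 s, i.e. 26.30 hours.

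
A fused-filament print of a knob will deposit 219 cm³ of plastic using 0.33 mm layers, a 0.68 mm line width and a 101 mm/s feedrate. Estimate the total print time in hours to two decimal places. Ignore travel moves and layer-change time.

Extrusion cross-section: 0.33 × 0.68 → 0.2244 mm².
Total extruded path = 219000/0.2244 = 975935.8 mm.
Time extruding: 975935.8 / 101 → 9662.7 s.
Converting: 9662.7 s = 2.68 hours.

2.68 hours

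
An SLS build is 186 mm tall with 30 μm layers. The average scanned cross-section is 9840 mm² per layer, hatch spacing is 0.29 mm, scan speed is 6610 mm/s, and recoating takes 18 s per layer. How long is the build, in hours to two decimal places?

39.84 hours

Number of layers: 186 / 0.03 → 6200 (rounded up).
Scan path per layer = 9840 / 0.29 = 33931 mm.
Per-layer scan time = 33931 / 6610, so 5.1333 s.
Layer cycle: 5.1333 + 18 → 23.1333 s.
Total: 6200 × 23.1333 s = 143426.46 s → 39.84 hours.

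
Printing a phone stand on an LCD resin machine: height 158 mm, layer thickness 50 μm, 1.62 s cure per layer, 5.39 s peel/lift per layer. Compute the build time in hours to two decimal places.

6.15 hours

Layer count = ceil(158 / 0.05) = 3160.
Each layer takes = 1.62 + 5.39 = 7.01 s.
Total = 3160 × 7.01 = 22151.6 s = 6.15 hours.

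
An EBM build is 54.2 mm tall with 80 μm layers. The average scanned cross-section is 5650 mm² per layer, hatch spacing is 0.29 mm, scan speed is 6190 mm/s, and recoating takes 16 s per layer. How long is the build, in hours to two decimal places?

Layers = ⌈54.2/0.08⌉ = 678.
Hatch length per layer: 5650 / 0.29 → 19482.8 mm.
Beam time per layer = 19482.8 / 6190 = 3.1475 s.
Layer cycle = 3.1475 + 16, so 19.1475 s.
Total: 678 × 19.1475 s = 12982.005 s → 3.61 hours.

3.61 hours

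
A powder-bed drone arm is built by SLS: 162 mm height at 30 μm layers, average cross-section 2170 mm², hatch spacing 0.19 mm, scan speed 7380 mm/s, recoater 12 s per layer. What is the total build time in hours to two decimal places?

20.32 hours

Number of layers: 162 / 0.03 → 5400 (rounded up).
Scan path per layer = 2170 / 0.19, so 11421.1 mm.
Laser time per layer: 11421.1 / 7380 → 1.5476 s.
Time per layer = 1.5476 + 12 = 13.5476 s.
Total: 5400 × 13.5476 s = 73157.04 s → 20.32 hours.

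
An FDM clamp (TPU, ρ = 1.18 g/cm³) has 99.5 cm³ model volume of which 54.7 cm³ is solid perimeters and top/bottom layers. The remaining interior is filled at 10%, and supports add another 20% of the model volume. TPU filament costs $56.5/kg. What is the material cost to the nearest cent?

Infill region: 99.5 − 54.7 → 44.8 cm³.
Deposited infill = 0.10 × 44.8 = 4.48 cm³.
Support = 0.20 × 99.5, so 19.9 cm³.
Total extruded: 54.7 + 4.48 + 19.9 → 79.08 cm³.
Mass = 79.08 × 1.18, so 93.3144 g.
At $56.5/kg: 93.3144/1000 × 56.5 = $5.27.

$5.27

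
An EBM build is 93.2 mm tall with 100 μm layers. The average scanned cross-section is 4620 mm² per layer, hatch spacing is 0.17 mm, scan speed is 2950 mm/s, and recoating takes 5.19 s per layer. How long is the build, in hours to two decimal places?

Layer count = ceil(93.2 / 0.1) = 932.
Scan path per layer = 4620 / 0.17, so 27176.5 mm.
Per-layer scan time = 27176.5 / 2950, so 9.2124 s.
Per-layer time = 9.2124 + 5.19, so 14.4024 s.
Total: 932 × 14.4024 s = 13423.0368 s → 3.73 hours.

3.73 hours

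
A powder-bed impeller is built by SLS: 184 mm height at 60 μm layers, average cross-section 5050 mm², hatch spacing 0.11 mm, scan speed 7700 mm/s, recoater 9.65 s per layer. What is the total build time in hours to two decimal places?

13.30 hours

Layer count = ceil(184 / 0.06) = 3067.
Hatch length per layer: 5050 / 0.11 → 45909.1 mm.
Per-layer scan time = 45909.1 / 7700, so 5.9622 s.
Time per layer: 5.9622 + 9.65 → 15.6122 s.
3067 layers × 15.6122 s/layer = 47882.6174 s, i.e. 13.30 hours.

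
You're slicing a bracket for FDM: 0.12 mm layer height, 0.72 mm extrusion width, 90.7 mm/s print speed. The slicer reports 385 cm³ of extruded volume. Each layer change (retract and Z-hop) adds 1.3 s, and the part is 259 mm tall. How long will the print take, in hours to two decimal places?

14.43 hours

Line area = 0.12 × 0.72 = 0.0864 mm².
Path length: 385000 mm³ / 0.0864 mm² → 4456018.5 mm.
Extrusion time = 4456018.5 / 90.7, so 49129.2 s.
Layer count = ceil(259 / 0.12) = 2159.
Non-print overhead = 2159 × 1.3 = 2806.7 s.
Altogether 49129.2 + 2806.7 = 51935.9 s, i.e. 14.43 hours.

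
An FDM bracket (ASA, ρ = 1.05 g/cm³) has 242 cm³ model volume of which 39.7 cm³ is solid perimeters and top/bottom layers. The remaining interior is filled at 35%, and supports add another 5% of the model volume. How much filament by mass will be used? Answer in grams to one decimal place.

128.7 g

Interior volume = 242 − 39.7 = 202.3 cm³.
Deposited infill: 0.35 × 202.3 → 70.805 cm³.
Support = 0.05 × 242 = 12.1 cm³.
Deposited volume = 39.7 + 70.805 + 12.1, so 122.605 cm³.
Mass: 122.605 × 1.05 → 128.73525 g.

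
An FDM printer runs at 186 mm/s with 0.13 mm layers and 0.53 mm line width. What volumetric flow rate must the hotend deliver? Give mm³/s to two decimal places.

Extrusion cross-section = 0.13 × 0.53, so 0.0689 mm².
Q = v·A = 186 × 0.0689 = 12.82 mm³/s.

12.82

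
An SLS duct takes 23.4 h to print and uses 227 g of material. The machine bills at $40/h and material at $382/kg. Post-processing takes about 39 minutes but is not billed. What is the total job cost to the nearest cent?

$1022.71

Machine-time cost = 40 × 23.4 = $936.00.
Material cost: 382 × 227/1000 → $86.714.
Total = 936.00 + 86.714 = 1022.714 ≈ $1022.71.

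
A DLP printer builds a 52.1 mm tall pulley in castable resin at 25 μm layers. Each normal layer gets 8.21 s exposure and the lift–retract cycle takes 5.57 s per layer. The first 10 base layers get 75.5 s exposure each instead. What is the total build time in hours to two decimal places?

Number of layers: 52.1 / 0.025 → 2084 (rounded up).
Bottom layers = 10 × (75.5 + 5.57), so 810.7 s.
Regular layers = 2074 × (8.21 + 5.57), so 28579.72 s.
Sum: 810.7 + 28579.72 = 29390.42 s → 8.16 hours.

8.16 hours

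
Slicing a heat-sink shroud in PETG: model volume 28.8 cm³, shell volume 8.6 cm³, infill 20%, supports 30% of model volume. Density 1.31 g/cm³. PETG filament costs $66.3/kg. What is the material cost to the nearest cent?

Volume inside the shell: 28.8 − 8.6 → 20.2 cm³.
Deposited infill: 0.20 × 20.2 → 4.04 cm³.
Support: 0.30 × 28.8 → 8.64 cm³.
Total extruded: 8.6 + 4.04 + 8.64 → 21.28 cm³.
Mass = 21.28 × 1.31 = 27.8768 g.
At $66.3/kg: 27.8768/1000 × 66.3 = $1.85.

$1.85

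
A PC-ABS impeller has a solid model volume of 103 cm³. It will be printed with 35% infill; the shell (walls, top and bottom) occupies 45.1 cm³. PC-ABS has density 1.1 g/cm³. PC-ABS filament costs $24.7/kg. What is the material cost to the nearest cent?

$1.78

Interior volume = 103 − 45.1, so 57.9 cm³.
Deposited infill: 0.35 × 57.9 → 20.265 cm³.
Total extruded = 45.1 + 20.265 = 65.365 cm³.
Mass = 65.365 × 1.1 = 71.9015 g.
At $24.7/kg: 71.9015/1000 × 24.7 = $1.78.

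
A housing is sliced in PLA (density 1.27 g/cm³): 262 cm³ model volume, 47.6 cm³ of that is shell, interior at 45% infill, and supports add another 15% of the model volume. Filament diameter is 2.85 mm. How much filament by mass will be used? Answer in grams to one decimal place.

232.9 g

Volume inside the shell: 262 − 47.6 → 214.4 cm³.
Deposited infill = 0.45 × 214.4 = 96.48 cm³.
Support = 0.15 × 262 = 39.3 cm³.
Deposited volume = 47.6 + 96.48 + 39.3 = 183.38 cm³.
Mass = 183.38 × 1.27, so 232.8926 g.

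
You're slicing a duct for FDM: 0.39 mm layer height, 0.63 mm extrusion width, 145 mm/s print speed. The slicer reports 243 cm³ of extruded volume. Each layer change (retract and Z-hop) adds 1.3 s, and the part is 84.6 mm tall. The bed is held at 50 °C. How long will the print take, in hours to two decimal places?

Line area: 0.39 × 0.63 → 0.2457 mm².
Path length: 243000 mm³ / 0.2457 mm² → 989011 mm.
Time extruding = 989011 / 145, so 6820.8 s.
Number of layers: 84.6 / 0.39 → 217 (rounded up).
Non-print overhead = 217 × 1.3 = 282.1 s.
Total = 6820.8 + 282.1 = 7102.9 s = 1.97 hours.

1.97 hours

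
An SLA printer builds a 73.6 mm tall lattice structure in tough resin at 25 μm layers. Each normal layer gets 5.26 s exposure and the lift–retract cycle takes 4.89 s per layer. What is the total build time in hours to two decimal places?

8.30 hours

Layers = ⌈73.6/0.025⌉ = 2944.
Cycle time: 5.26 + 4.89 → 10.15 s.
Build time: 2944 × 10.15 s = 29881.6 s, i.e. 8.30 hours.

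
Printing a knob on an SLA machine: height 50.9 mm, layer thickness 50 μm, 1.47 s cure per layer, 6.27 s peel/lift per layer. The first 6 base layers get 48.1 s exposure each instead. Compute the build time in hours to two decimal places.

2.27 hours

Layers = ⌈50.9/0.05⌉ = 1018.
Base layers: 6 × (48.1 + 6.27) → 326.22 s.
Remaining layers: 1012 × (1.47 + 6.27) → 7832.88 s.
Sum: 326.22 + 7832.88 = 8159.1 s → 2.27 hours.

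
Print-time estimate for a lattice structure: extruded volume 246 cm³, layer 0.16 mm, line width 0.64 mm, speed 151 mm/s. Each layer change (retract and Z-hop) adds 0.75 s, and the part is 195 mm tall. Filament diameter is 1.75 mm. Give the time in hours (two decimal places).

4.67 hours

Extrusion cross-section = 0.16 × 0.64, so 0.1024 mm².
Path length: 246000 mm³ / 0.1024 mm² → 2402343.8 mm.
Extrusion time = 2402343.8 / 151 = 15909.6 s.
Layer count = ceil(195 / 0.16) = 1219.
Layer-change overhead: 1219 × 0.75 → 914.25 s.
Total = 15909.6 + 914.25 = 16823.85 s = 4.67 hours.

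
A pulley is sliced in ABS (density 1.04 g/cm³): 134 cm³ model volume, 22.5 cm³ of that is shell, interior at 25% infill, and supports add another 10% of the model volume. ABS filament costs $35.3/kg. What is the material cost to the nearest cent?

Volume inside the shell = 134 − 22.5 = 111.5 cm³.
Infill deposited: 0.25 × 111.5 → 27.875 cm³.
Support = 0.10 × 134 = 13.4 cm³.
Total extruded = 22.5 + 27.875 + 13.4 = 63.775 cm³.
Mass = 63.775 × 1.04 = 66.326 g.
At $35.3/kg: 66.326/1000 × 35.3 = $2.34.

$2.34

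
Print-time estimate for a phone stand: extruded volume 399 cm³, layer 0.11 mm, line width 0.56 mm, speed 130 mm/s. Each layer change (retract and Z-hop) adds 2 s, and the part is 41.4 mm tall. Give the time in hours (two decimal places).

14.05 hours

Bead cross-section = 0.11 × 0.56 = 0.0616 mm².
Path length: 399000 mm³ / 0.0616 mm² → 6477272.7 mm.
Extrusion time: 6477272.7 / 130 → 49825.2 s.
Number of layers: 41.4 / 0.11 → 377 (rounded up).
Z-hop total = 377 × 2 = 754 s.
Altogether 49825.2 + 754 = 50579.2 s, i.e. 14.05 hours.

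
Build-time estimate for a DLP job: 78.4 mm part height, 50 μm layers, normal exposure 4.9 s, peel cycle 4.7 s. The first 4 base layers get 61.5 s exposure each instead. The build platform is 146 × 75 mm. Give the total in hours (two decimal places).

4.24 hours

Number of layers: 78.4 / 0.05 → 1568 (rounded up).
Burn-in layers = 4 × (61.5 + 4.7) = 264.8 s.
Remaining layers = 1564 × (4.9 + 4.7), so 15014.4 s.
Total = 264.8 + 15014.4 = 15279.2 s = 4.24 hours.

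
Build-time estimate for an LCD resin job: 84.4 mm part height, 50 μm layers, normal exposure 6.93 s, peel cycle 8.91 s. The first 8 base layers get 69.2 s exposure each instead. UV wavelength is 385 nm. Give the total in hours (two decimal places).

Layers = ⌈84.4/0.05⌉ = 1688.
Bottom layers = 8 × (69.2 + 8.91), so 624.88 s.
Regular layers = 1680 × (6.93 + 8.91), so 26611.2 s.
Total = 624.88 + 26611.2 = 27236.08 s = 7.57 hours.

7.57 hours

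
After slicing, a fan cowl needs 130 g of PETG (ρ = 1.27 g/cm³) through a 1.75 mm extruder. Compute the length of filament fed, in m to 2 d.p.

Extruded volume: 130/1.27 = 102.3622 cm³ (102362.2 mm³).
Cross-section of 1.75 mm filament: π·(1.75/2)² = 2.4053 mm².
L = V/A = 102362.2/2.4053 = 42556.94 mm → 42.56 m.

42.56 m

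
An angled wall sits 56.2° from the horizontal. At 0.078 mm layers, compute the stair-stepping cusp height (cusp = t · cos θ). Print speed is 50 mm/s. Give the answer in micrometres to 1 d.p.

43.4 μm

Cusp = layer height × cos(56.2°) = 0.078 × 0.5563 = 0.043391 mm = 43.4 μm.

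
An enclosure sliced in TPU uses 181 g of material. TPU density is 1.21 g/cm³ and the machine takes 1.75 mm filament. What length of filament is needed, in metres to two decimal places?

62.19 m

Extruded volume: 181/1.21 = 149.5868 cm³ (149586.8 mm³).
A = π r² = π × 0.875² = 2.4053 mm².
Length = 149586.8 / 2.4053 = 62190.5 mm = 62.19 m.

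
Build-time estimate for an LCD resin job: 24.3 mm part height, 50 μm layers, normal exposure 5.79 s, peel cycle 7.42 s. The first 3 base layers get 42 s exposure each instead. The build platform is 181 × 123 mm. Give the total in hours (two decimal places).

Number of layers: 24.3 / 0.05 → 486 (rounded up).
Bottom layers = 3 × (42 + 7.42) = 148.26 s.
Normal layers = 483 × (5.79 + 7.42) = 6380.43 s.
Sum: 148.26 + 6380.43 = 6528.69 s → 1.81 hours.

1.81 hours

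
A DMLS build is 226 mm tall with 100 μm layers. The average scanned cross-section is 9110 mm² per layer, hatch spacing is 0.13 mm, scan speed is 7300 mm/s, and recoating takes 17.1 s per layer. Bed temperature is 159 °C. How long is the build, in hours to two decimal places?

16.76 hours

Layer count = ceil(226 / 0.1) = 2260.
Per-layer scan distance: 9110 / 0.13 → 70076.9 mm.
Laser time per layer: 70076.9 / 7300 → 9.5996 s.
Per-layer time = 9.5996 + 17.1 = 26.6996 s.
2260 layers × 26.6996 s/layer = 60341.096 s, i.e. 16.76 hours.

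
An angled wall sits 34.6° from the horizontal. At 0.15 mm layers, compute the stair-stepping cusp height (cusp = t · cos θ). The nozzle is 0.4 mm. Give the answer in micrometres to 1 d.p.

Cusp = layer height × cos(34.6°) = 0.15 × 0.8231 = 0.123465 mm = 123.5 μm.

123.5 μm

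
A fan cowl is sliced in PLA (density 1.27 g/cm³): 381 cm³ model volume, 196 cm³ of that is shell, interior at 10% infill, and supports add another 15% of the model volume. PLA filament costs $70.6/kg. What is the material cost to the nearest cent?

Interior volume: 381 − 196 → 185 cm³.
Deposited infill = 0.10 × 185 = 18.5 cm³.
Support = 0.15 × 381, so 57.15 cm³.
Total printed volume = 196 + 18.5 + 57.15 = 271.65 cm³.
Mass = 271.65 × 1.27 = 344.9955 g.
Cost = 344.9955 g / 1000 × $70.6/kg = $24.36.

$24.36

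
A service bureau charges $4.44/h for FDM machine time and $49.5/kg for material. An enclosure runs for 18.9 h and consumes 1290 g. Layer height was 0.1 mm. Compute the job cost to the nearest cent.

Machine cost = 4.44 × 18.9, so $83.916.
Feedstock cost: 49.5 × 1290/1000 → $63.855.
Job cost: 83.916 + 63.855 = 147.771 ≈ $147.77.

$147.77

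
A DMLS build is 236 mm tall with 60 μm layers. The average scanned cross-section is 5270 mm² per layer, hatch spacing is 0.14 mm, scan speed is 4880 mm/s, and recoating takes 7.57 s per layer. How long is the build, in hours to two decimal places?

Layer count = ceil(236 / 0.06) = 3934.
Per-layer scan distance: 5270 / 0.14 → 37642.9 mm.
Laser time per layer = 37642.9 / 4880 = 7.7137 s.
Per-layer time: 7.7137 + 7.57 → 15.2837 s.
Build time = 3934 × 15.2837 = 60126.0758 s = 16.70 hours.

16.70 hours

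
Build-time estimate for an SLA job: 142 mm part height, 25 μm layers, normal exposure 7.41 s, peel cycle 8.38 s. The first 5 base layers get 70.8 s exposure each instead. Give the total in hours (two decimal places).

25.00 hours

Layer count = ceil(142 / 0.025) = 5680.
Burn-in layers = 5 × (70.8 + 8.38) = 395.9 s.
Remaining layers = 5675 × (7.41 + 8.38) = 89608.25 s.
Sum: 395.9 + 89608.25 = 90004.15 s → 25.00 hours.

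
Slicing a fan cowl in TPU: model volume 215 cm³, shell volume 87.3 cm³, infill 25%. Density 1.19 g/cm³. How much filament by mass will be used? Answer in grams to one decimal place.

141.9 g

Volume inside the shell: 215 − 87.3 → 127.7 cm³.
Deposited infill: 0.25 × 127.7 → 31.925 cm³.
Total extruded: 87.3 + 31.925 → 119.225 cm³.
Mass = 119.225 × 1.19, so 141.87775 g.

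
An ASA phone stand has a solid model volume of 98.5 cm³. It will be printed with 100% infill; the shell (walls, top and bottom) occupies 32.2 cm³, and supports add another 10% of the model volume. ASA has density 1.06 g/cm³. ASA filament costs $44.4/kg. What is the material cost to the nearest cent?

$5.10

Infill region: 98.5 − 32.2 → 66.3 cm³.
Infill deposited = 1.00 × 66.3, so 66.3 cm³.
Support: 0.10 × 98.5 → 9.85 cm³.
Total printed volume = 32.2 + 66.3 + 9.85, so 108.35 cm³.
Mass = 108.35 × 1.06, so 114.851 g.
At $44.4/kg: 114.851/1000 × 44.4 = $5.10.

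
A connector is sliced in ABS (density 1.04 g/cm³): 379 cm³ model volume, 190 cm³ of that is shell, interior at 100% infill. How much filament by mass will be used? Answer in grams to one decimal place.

Interior volume = 379 − 190 = 189 cm³.
Infill volume = 1.00 × 189, so 189 cm³.
Total extruded = 190 + 189 = 379 cm³.
Mass: 379 × 1.04 → 394.16 g.

394.2 g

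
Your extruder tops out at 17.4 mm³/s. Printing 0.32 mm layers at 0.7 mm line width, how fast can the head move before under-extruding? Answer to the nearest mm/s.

78 mm/s

A = 0.32 × 0.7 = 0.224 mm².
v_max = Q/A = 17.4/0.224 = 77.68 mm/s → 78 mm/s.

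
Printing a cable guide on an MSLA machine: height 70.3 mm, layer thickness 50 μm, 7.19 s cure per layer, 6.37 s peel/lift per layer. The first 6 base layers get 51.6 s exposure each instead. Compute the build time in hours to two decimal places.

5.37 hours

Number of layers: 70.3 / 0.05 → 1406 (rounded up).
Burn-in layers: 6 × (51.6 + 6.37) → 347.82 s.
Regular layers = 1400 × (7.19 + 6.37), so 18984 s.
Sum: 347.82 + 18984 = 19331.82 s → 5.37 hours.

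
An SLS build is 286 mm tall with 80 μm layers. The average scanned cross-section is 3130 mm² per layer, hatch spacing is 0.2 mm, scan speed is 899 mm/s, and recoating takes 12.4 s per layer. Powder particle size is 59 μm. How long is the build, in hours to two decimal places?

29.60 hours

Layer count = ceil(286 / 0.08) = 3575.
Hatch length per layer: 3130 / 0.2 → 15650 mm.
Laser time per layer: 15650 / 899 → 17.4082 s.
Per-layer time = 17.4082 + 12.4 = 29.8082 s.
Total: 3575 × 29.8082 s = 106564.315 s → 29.60 hours.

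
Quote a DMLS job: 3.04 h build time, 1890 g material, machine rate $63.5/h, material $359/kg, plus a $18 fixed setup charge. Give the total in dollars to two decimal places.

Machine cost = 63.5 × 3.04, so $193.04.
Material cost: 359 × 1890/1000 → $678.51.
Adding setup: 193.04 + 678.51 + 18 → $889.55.

$889.55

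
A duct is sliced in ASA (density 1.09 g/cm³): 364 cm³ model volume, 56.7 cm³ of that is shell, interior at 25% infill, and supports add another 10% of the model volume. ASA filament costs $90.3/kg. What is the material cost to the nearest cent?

Infill region: 364 − 56.7 → 307.3 cm³.
Deposited infill: 0.25 × 307.3 → 76.825 cm³.
Support = 0.10 × 364, so 36.4 cm³.
Total printed volume: 56.7 + 76.825 + 36.4 → 169.925 cm³.
Mass = 169.925 × 1.09 = 185.21825 g.
Cost = 185.21825 g / 1000 × $90.3/kg = $16.73.

$16.73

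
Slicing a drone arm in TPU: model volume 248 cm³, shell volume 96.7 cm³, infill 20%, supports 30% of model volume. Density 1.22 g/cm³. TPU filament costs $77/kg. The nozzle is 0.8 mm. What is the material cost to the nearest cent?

$18.92

Infill region = 248 − 96.7 = 151.3 cm³.
Deposited infill = 0.20 × 151.3, so 30.26 cm³.
Support = 0.30 × 248, so 74.4 cm³.
Deposited volume = 96.7 + 30.26 + 74.4, so 201.36 cm³.
Mass = 201.36 × 1.22 = 245.6592 g.
At $77/kg: 245.6592/1000 × 77 = $18.92.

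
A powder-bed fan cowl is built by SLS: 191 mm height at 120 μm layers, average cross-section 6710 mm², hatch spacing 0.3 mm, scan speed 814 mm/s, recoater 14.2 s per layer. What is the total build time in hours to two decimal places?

Number of layers: 191 / 0.12 → 1592 (rounded up).
Scan path per layer = 6710 / 0.3 = 22366.7 mm.
Scan time per layer = 22366.7 / 814 = 27.4775 s.
Per-layer time = 27.4775 + 14.2, so 41.6775 s.
1592 layers × 41.6775 s/layer = 66350.58 s, i.e. 18.43 hours.

18.43 hours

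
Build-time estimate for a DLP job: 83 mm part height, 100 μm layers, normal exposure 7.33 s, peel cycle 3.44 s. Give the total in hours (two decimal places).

Number of layers: 83 / 0.1 → 830 (rounded up).
Per-layer time: 7.33 + 3.44 → 10.77 s.
Total = 830 × 10.77 = 8939.1 s = 2.48 hours.

2.48 hours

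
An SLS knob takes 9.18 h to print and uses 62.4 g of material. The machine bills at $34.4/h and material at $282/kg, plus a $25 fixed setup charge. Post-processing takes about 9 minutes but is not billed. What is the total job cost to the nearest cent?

Machine-time cost = 34.4 × 9.18 = $315.792.
Material charge = 282 × 62.4/1000, so $17.5968.
Adding setup: 315.792 + 17.5968 + 25 → 358.3888 ≈ $358.39.

$358.39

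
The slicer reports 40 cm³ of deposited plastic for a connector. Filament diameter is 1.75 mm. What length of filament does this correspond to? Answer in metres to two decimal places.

16.63 m

Filament cross-section = π × (1.75/2)² = 2.4053 mm².
L = 40000 mm³ / 2.4053 mm² = 16629.94 mm, i.e. 16.63 m.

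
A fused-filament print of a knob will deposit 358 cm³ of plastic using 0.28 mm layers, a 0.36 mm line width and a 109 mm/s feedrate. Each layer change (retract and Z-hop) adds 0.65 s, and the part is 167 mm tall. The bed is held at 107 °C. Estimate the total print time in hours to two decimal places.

Extrusion cross-section = 0.28 × 0.36 = 0.1008 mm².
Toolpath length = 358 cm³ / 0.1008 mm² = 358000 / 0.1008 = 3551587.3 mm.
Time extruding = 3551587.3 / 109, so 32583.4 s.
Layer count = ceil(167 / 0.28) = 597.
Z-hop total = 597 × 0.65, so 388.05 s.
Total = 32583.4 + 388.05 = 32971.45 s = 9.16 hours.

9.16 hours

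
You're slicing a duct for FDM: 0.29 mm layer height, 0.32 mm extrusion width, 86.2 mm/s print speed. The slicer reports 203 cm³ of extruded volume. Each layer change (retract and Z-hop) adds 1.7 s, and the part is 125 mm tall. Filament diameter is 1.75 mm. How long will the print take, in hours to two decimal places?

7.25 hours

Bead cross-section: 0.29 × 0.32 → 0.0928 mm².
Toolpath length = 203 cm³ / 0.0928 mm² = 203000 / 0.0928 = 2187500 mm.
Extrusion time = 2187500 / 86.2 = 25377 s.
Layers = ⌈125/0.29⌉ = 432.
Z-hop total: 432 × 1.7 → 734.4 s.
Altogether 25377 + 734.4 = 26111.4 s, i.e. 7.25 hours.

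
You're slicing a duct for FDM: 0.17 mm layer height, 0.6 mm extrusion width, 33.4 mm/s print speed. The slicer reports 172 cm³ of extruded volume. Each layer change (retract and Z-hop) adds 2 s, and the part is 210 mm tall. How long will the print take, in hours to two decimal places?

14.71 hours

Bead cross-section = 0.17 × 0.6 = 0.102 mm².
Path length: 172000 mm³ / 0.102 mm² → 1686274.5 mm.
Print-move time = 1686274.5 / 33.4, so 50487.3 s.
Layers = ⌈210/0.17⌉ = 1236.
Non-print overhead = 1236 × 2, so 2472 s.
Total = 50487.3 + 2472 = 52959.3 s = 14.71 hours.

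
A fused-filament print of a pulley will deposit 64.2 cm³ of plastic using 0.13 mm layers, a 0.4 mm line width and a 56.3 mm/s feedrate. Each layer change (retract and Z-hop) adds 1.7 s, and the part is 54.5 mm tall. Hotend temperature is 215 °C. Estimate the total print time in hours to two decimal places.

6.29 hours

Line area: 0.13 × 0.4 → 0.052 mm².
Toolpath length = 64.2 cm³ / 0.052 mm² = 64200 / 0.052 = 1234615.4 mm.
Extrusion time = 1234615.4 / 56.3, so 21929.2 s.
Layers = ⌈54.5/0.13⌉ = 420.
Layer-change overhead: 420 × 1.7 → 714 s.
Total = 21929.2 + 714 = 22643.2 s = 6.29 hours.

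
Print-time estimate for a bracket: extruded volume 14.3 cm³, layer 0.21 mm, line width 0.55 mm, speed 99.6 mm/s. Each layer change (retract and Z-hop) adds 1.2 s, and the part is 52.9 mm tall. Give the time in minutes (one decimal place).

Extrusion cross-section = 0.21 × 0.55 = 0.1155 mm².
Path length: 14300 mm³ / 0.1155 mm² → 123809.5 mm.
Extrusion time = 123809.5 / 99.6, so 1243.1 s.
Number of layers: 52.9 / 0.21 → 252 (rounded up).
Non-print overhead = 252 × 1.2, so 302.4 s.
Total = 1243.1 + 302.4 = 1545.5 s = 25.8 minutes.

25.8 minutes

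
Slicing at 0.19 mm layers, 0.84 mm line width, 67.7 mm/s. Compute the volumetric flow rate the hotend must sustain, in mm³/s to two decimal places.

Bead cross-section = 0.19 × 0.84, so 0.1596 mm².
Q = v·A = 67.7 × 0.1596 = 10.80 mm³/s.

10.80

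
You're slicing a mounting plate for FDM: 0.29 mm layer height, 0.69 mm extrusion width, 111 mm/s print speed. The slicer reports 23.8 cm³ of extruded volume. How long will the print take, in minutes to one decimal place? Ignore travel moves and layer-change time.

Extrusion cross-section = 0.29 × 0.69 = 0.2001 mm².
Toolpath length = 23.8 cm³ / 0.2001 mm² = 23800 / 0.2001 = 118940.5 mm.
Print-move time = 118940.5 / 111, so 1071.5 s.
Converting: 1071.5 s = 17.9 minutes.

17.9 minutes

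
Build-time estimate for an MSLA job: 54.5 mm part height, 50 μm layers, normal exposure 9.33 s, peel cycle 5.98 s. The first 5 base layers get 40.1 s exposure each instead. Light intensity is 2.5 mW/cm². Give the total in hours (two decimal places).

Layers = ⌈54.5/0.05⌉ = 1090.
Burn-in layers: 5 × (40.1 + 5.98) → 230.4 s.
Remaining layers = 1085 × (9.33 + 5.98) = 16611.35 s.
Total = 230.4 + 16611.35 = 16841.75 s = 4.68 hours.

4.68 hours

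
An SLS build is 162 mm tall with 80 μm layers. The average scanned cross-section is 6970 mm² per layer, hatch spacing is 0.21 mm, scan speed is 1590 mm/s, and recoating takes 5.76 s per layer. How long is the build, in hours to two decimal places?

14.98 hours

Layer count = ceil(162 / 0.08) = 2025.
Hatch length per layer = 6970 / 0.21, so 33190.5 mm.
Per-layer scan time: 33190.5 / 1590 → 20.8745 s.
Time per layer = 20.8745 + 5.76, so 26.6345 s.
Build time = 2025 × 26.6345 = 53934.8625 s = 14.98 hours.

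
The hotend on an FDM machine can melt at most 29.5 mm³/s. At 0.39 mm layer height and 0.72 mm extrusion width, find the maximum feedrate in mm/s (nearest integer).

105 mm/s

Bead cross-section = 0.39 × 0.72, so 0.2808 mm².
v_max = Q/A = 29.5/0.2808 = 105.06 mm/s → 105 mm/s.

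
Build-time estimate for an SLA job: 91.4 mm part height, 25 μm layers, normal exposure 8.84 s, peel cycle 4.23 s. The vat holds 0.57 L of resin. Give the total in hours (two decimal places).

13.27 hours

Layer count = ceil(91.4 / 0.025) = 3656.
Per-layer time = 8.84 + 4.23, so 13.07 s.
Build time: 3656 × 13.07 s = 47783.92 s, i.e. 13.27 hours.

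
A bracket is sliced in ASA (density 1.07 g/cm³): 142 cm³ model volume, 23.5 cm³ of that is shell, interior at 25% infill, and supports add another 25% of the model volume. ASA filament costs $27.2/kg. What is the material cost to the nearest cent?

Infill region: 142 − 23.5 → 118.5 cm³.
Infill deposited = 0.25 × 118.5 = 29.625 cm³.
Support = 0.25 × 142, so 35.5 cm³.
Total extruded = 23.5 + 29.625 + 35.5 = 88.625 cm³.
Mass = 88.625 × 1.07, so 94.82875 g.
Cost = 94.82875 g / 1000 × $27.2/kg = $2.58.

$2.58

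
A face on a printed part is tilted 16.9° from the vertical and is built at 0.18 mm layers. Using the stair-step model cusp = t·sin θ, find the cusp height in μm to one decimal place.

h_c = t·sin θ = 0.18 × 0.2907 = 0.052326 mm (52.3 μm).

52.3 μm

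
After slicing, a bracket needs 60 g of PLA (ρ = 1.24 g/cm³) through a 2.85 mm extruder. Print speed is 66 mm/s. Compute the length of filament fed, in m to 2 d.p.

Volume = 60 g / 1.24 g·cm⁻³ = 48.3871 cm³ = 48387.1 mm³.
Cross-section of 2.85 mm filament: π·(2.85/2)² = 6.3794 mm².
Length = 48387.1 / 6.3794 = 7584.9 mm = 7.58 m.

7.58 m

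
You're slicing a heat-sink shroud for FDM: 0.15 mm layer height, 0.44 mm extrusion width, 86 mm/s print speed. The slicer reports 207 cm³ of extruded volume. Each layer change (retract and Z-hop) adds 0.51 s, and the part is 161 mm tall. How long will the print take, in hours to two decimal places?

10.28 hours

Line area = 0.15 × 0.44 = 0.066 mm².
Toolpath length = 207 cm³ / 0.066 mm² = 207000 / 0.066 = 3136363.6 mm.
Print-move time: 3136363.6 / 86 → 36469.3 s.
Number of layers: 161 / 0.15 → 1074 (rounded up).
Layer-change overhead = 1074 × 0.51 = 547.74 s.
Altogether 36469.3 + 547.74 = 37017.04 s, i.e. 10.28 hours.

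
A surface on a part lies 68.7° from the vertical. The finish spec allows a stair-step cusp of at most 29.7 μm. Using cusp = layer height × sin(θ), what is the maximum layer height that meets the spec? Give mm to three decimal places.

sin(68.7°) = 0.9317; t_max = 0.0297/0.9317 = 0.032 mm.

0.032 mm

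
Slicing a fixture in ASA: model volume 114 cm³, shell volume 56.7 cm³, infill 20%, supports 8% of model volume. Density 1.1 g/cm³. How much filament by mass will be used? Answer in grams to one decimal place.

Infill region = 114 − 56.7 = 57.3 cm³.
Deposited infill: 0.20 × 57.3 → 11.46 cm³.
Support = 0.08 × 114, so 9.12 cm³.
Deposited volume = 56.7 + 11.46 + 9.12, so 77.28 cm³.
Mass = 77.28 × 1.1 = 85.008 g.

85.0 g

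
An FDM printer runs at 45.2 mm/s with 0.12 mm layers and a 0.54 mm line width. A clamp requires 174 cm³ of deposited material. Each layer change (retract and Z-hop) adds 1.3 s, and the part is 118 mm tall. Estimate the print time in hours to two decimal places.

16.86 hours

Extrusion cross-section = 0.12 × 0.54 = 0.0648 mm².
Path length: 174000 mm³ / 0.0648 mm² → 2685185.2 mm.
Time extruding = 2685185.2 / 45.2, so 59406.8 s.
Number of layers: 118 / 0.12 → 984 (rounded up).
Z-hop total = 984 × 1.3, so 1279.2 s.
Total = 59406.8 + 1279.2 = 60686 s = 16.86 hours.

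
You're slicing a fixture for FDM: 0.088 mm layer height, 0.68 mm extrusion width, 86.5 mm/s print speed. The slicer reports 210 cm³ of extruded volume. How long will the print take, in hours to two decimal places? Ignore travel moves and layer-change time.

11.27 hours

Line area = 0.088 × 0.68, so 0.05984 mm².
Toolpath length = 210 cm³ / 0.05984 mm² = 210000 / 0.05984 = 3509358.3 mm.
Print-move time = 3509358.3 / 86.5 = 40570.6 s.
That's 40570.6 s → 11.27 hours.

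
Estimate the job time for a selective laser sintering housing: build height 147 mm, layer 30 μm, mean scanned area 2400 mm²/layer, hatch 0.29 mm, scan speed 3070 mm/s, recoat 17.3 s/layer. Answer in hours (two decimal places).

Layer count = ceil(147 / 0.03) = 4900.
Hatch length per layer: 2400 / 0.29 → 8275.9 mm.
Laser time per layer = 8275.9 / 3070 = 2.6957 s.
Time per layer = 2.6957 + 17.3 = 19.9957 s.
4900 layers × 19.9957 s/layer = 97978.93 s, i.e. 27.22 hours.

27.22 hours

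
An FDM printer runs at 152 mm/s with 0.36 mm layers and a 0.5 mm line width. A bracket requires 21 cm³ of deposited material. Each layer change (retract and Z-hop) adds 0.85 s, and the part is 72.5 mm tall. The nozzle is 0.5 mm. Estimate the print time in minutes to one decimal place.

15.7 minutes

Line area: 0.36 × 0.5 → 0.18 mm².
Toolpath length = 21 cm³ / 0.18 mm² = 21000 / 0.18 = 116666.7 mm.
Extrusion time = 116666.7 / 152, so 767.5 s.
Number of layers: 72.5 / 0.36 → 202 (rounded up).
Z-hop total = 202 × 0.85, so 171.7 s.
Altogether 767.5 + 171.7 = 939.2 s, i.e. 15.7 minutes.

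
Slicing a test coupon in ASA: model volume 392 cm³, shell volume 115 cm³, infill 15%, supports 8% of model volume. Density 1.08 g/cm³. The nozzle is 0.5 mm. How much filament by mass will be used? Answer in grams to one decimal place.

202.9 g

Volume inside the shell = 392 − 115, so 277 cm³.
Deposited infill = 0.15 × 277 = 41.55 cm³.
Support: 0.08 × 392 → 31.36 cm³.
Deposited volume: 115 + 41.55 + 31.36 → 187.91 cm³.
Mass = 187.91 × 1.08, so 202.9428 g.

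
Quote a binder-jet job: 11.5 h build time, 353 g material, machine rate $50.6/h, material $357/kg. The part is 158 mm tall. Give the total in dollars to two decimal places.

Time charge = 50.6 × 11.5 = $581.90.
Material cost = 357 × 353/1000 = $126.021.
Job cost: 581.90 + 126.021 = 707.921 ≈ $707.92.

$707.92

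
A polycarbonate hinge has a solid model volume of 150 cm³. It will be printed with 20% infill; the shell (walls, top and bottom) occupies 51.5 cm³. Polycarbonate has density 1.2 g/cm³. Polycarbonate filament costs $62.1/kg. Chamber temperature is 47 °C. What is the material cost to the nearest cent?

$5.31

Infill region = 150 − 51.5, so 98.5 cm³.
Deposited infill = 0.20 × 98.5, so 19.7 cm³.
Total printed volume = 51.5 + 19.7 = 71.2 cm³.
Mass = 71.2 × 1.2 = 85.44 g.
At $62.1/kg: 85.44/1000 × 62.1 = $5.31.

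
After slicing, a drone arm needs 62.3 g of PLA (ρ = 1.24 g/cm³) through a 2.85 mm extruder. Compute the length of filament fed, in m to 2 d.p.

Extruded volume: 62.3/1.24 = 50.2419 cm³ (50241.9 mm³).
Cross-section of 2.85 mm filament: π·(2.85/2)² = 6.3794 mm².
Length = 50241.9 / 6.3794 = 7875.65 mm = 7.88 m.

7.88 m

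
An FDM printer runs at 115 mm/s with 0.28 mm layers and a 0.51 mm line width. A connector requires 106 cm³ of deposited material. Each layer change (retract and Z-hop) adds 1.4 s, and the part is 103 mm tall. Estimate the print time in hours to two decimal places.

Line area: 0.28 × 0.51 → 0.1428 mm².
Toolpath length = 106 cm³ / 0.1428 mm² = 106000 / 0.1428 = 742296.9 mm.
Print-move time = 742296.9 / 115 = 6454.8 s.
Number of layers: 103 / 0.28 → 368 (rounded up).
Non-print overhead = 368 × 1.4 = 515.2 s.
Altogether 6454.8 + 515.2 = 6970 s, i.e. 1.94 hours.

1.94 hours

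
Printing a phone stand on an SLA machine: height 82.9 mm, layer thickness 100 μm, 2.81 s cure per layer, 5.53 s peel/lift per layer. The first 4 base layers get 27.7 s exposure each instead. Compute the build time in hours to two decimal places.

Number of layers: 82.9 / 0.1 → 829 (rounded up).
Burn-in layers = 4 × (27.7 + 5.53) = 132.92 s.
Remaining layers = 825 × (2.81 + 5.53), so 6880.5 s.
Sum: 132.92 + 6880.5 = 7013.42 s → 1.95 hours.

1.95 hours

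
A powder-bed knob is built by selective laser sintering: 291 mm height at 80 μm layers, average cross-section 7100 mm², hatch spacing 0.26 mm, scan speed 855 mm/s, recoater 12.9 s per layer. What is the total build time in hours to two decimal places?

Layer count = ceil(291 / 0.08) = 3638.
Hatch length per layer = 7100 / 0.26, so 27307.7 mm.
Scan time per layer = 27307.7 / 855 = 31.9388 s.
Layer cycle = 31.9388 + 12.9 = 44.8388 s.
Build time = 3638 × 44.8388 = 163123.5544 s = 45.31 hours.

45.31 hours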